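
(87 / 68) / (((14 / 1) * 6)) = 29 / 1904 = 0.02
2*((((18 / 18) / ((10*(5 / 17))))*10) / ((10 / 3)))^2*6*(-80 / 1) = -124848 / 125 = -998.78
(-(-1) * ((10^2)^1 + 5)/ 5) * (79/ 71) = 1659/ 71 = 23.37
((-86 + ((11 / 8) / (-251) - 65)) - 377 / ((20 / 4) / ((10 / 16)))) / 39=-198923 / 39156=-5.08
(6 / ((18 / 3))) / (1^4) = 1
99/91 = 1.09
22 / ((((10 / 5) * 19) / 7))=77 / 19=4.05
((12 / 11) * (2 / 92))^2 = 36 / 64009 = 0.00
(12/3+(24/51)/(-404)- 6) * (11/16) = -1.38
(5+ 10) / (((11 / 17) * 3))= 85 / 11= 7.73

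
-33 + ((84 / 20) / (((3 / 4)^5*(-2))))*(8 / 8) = -16949 / 405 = -41.85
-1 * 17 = -17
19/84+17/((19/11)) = 16069/1596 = 10.07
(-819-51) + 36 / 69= -19998 / 23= -869.48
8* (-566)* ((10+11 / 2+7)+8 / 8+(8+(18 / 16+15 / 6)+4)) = -177158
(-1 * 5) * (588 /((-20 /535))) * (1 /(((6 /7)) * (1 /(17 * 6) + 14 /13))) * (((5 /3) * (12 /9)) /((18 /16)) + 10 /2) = 22913351825 /38907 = 588926.20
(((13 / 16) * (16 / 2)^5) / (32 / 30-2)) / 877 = -199680 / 6139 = -32.53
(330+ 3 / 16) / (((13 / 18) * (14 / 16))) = 47547 / 91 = 522.49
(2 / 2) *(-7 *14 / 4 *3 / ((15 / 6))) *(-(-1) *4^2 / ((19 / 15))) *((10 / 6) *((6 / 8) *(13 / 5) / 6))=-3822 / 19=-201.16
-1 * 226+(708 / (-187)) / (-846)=-226.00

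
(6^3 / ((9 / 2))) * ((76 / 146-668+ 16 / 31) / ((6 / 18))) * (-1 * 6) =1304068032 / 2263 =576256.31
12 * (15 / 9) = 20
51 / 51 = 1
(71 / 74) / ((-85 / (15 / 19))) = -213 / 23902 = -0.01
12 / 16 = 3 / 4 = 0.75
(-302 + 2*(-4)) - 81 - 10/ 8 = -1569/ 4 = -392.25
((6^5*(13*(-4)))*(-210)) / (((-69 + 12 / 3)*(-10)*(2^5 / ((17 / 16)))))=86751 / 20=4337.55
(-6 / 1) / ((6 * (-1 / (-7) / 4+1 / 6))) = -84 / 17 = -4.94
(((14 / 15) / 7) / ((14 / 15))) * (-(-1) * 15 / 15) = 1 / 7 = 0.14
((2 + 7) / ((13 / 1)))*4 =36 / 13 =2.77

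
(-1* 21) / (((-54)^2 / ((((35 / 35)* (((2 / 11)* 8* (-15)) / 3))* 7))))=980 / 2673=0.37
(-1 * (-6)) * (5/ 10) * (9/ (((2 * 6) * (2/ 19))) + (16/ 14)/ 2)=1293/ 56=23.09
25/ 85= 0.29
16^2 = 256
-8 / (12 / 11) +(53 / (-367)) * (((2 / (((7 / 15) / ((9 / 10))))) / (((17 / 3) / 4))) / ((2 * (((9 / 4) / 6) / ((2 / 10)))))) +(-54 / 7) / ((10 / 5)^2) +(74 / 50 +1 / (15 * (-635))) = -6561637469 / 831970650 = -7.89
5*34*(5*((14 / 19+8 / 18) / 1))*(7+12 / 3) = 1888700 / 171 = 11045.03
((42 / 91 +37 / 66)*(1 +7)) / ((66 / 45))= 8770 / 1573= 5.58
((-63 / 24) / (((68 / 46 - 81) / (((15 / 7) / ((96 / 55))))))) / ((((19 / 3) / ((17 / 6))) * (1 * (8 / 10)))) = 1612875 / 71170048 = 0.02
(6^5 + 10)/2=3893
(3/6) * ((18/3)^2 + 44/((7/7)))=40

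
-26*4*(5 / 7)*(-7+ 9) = -1040 / 7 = -148.57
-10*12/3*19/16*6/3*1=-95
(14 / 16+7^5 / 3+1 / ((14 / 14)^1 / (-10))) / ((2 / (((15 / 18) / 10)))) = 134237 / 576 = 233.05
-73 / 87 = -0.84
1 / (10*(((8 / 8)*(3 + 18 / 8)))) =2 / 105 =0.02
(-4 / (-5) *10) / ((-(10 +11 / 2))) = -16 / 31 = -0.52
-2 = -2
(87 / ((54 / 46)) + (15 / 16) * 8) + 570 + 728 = 24833 / 18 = 1379.61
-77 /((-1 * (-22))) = -7 /2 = -3.50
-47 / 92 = -0.51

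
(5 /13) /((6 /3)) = 5 /26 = 0.19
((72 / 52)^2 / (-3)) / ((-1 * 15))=36 / 845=0.04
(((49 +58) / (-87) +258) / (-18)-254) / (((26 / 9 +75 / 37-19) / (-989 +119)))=-15543811 / 938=-16571.23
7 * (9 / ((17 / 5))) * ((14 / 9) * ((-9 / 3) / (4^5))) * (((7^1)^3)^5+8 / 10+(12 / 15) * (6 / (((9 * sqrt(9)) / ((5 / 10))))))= -10468373129426275 / 26112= -400902769968.84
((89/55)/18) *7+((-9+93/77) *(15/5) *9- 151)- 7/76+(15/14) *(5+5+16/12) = -8348107/23940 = -348.71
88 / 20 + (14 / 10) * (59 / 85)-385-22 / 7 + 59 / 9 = -10073171 / 26775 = -376.22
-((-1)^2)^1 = -1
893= 893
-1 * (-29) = 29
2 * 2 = 4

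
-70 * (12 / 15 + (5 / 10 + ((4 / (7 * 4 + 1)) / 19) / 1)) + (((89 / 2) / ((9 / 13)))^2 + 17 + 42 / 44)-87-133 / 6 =7754732065 / 1963764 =3948.91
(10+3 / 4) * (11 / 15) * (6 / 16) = 473 / 160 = 2.96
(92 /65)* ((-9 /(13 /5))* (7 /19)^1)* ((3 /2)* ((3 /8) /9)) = -1449 /12844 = -0.11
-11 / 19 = -0.58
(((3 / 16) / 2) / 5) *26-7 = -521 / 80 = -6.51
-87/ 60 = -29/ 20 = -1.45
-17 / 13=-1.31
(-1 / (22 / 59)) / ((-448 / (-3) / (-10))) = 0.18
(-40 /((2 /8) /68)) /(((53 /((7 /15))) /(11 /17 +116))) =-592256 /53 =-11174.64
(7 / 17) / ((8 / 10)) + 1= 1.51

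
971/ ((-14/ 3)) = -208.07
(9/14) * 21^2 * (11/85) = 6237/170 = 36.69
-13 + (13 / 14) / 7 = -1261 / 98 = -12.87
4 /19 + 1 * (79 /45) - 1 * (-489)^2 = -239119.03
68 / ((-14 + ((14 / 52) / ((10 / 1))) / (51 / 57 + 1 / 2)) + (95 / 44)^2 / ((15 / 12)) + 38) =2.45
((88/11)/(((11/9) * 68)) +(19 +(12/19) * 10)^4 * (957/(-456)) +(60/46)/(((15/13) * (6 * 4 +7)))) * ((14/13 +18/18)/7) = -61470369294500137599/240342470199832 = -255761.58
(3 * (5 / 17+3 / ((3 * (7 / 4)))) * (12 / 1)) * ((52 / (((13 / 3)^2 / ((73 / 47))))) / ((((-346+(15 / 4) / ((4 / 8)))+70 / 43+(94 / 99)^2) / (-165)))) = 271049035780512 / 4118017815275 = 65.82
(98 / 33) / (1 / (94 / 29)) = 9.63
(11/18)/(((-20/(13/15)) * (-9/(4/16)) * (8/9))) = 143/172800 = 0.00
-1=-1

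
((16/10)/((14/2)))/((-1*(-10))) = 4/175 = 0.02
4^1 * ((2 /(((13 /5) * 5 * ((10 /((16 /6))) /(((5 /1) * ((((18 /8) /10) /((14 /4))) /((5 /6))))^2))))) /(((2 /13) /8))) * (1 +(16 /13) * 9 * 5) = 5699808 /79625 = 71.58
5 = 5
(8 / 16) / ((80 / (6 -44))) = -19 / 80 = -0.24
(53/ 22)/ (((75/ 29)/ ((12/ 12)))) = 1537/ 1650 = 0.93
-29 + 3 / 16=-461 / 16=-28.81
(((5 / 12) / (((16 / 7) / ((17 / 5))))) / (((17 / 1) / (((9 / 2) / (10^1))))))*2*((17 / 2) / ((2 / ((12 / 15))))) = 0.11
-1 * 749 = -749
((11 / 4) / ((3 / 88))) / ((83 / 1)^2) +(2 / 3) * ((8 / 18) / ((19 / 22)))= 1253846 / 3534057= 0.35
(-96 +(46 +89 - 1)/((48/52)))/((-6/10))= -1475/18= -81.94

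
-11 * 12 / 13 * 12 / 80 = -99 / 65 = -1.52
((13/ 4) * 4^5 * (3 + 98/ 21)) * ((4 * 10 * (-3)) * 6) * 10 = -183705600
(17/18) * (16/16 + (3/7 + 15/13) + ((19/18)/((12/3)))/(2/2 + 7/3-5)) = 2.29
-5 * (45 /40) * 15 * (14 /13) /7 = -675 /52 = -12.98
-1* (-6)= 6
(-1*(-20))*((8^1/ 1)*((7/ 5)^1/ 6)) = 112/ 3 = 37.33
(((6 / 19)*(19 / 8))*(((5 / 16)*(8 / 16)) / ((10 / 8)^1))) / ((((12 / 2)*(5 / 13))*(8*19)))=13 / 48640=0.00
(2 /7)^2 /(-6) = -2 /147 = -0.01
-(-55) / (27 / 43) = 2365 / 27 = 87.59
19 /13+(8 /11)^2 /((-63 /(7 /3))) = 61241 /42471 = 1.44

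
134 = 134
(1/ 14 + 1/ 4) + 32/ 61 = 1445/ 1708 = 0.85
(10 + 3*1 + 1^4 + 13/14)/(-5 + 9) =209/56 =3.73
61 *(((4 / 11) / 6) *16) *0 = 0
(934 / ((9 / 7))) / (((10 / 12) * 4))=3269 / 15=217.93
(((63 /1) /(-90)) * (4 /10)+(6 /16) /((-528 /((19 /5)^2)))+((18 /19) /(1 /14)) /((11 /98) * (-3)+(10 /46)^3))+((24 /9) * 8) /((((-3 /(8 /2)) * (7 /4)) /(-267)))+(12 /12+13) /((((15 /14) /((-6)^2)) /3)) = 31217604408574597 /5467092892800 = 5710.09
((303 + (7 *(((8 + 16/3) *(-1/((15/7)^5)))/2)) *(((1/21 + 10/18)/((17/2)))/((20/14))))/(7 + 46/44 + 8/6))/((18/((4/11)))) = 422374856908/647263153125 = 0.65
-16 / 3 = -5.33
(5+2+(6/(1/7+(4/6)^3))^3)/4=1462276613/2287148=639.34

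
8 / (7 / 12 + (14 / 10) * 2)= 480 / 203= 2.36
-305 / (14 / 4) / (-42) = 305 / 147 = 2.07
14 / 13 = 1.08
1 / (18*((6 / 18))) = 1 / 6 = 0.17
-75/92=-0.82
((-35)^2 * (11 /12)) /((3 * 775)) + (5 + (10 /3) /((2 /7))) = 19139 /1116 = 17.15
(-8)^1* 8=-64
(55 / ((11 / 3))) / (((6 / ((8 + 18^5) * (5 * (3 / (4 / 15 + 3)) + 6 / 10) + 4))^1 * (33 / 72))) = 28842499824 / 539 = 53511131.40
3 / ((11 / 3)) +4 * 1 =53 / 11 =4.82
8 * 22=176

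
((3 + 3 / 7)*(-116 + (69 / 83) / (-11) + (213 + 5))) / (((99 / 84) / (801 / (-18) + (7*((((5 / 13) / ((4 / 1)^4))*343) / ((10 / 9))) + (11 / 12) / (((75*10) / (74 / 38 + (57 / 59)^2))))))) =-633686591242572011 / 51810250206000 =-12230.91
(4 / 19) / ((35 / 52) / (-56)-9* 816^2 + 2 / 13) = -0.00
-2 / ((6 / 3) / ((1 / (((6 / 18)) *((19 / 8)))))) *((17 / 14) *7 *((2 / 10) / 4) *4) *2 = -408 / 95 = -4.29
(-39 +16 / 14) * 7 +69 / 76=-20071 / 76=-264.09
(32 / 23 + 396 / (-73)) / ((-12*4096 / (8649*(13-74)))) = -297736059 / 6877184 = -43.29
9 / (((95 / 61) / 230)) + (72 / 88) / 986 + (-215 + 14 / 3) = 691682471 / 618222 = 1118.83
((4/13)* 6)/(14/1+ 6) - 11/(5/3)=-423/65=-6.51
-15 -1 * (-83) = 68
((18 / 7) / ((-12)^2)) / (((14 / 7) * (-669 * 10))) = -0.00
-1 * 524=-524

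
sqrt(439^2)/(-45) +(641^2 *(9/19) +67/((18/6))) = 166417559/855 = 194640.42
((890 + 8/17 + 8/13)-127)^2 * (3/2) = 85544138307/97682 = 875741.06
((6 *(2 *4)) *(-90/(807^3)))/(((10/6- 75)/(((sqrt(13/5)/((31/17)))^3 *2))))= 3065712 *sqrt(65)/159468392110225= 0.00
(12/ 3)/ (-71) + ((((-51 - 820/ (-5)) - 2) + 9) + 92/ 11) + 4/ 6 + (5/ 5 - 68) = 145205/ 2343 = 61.97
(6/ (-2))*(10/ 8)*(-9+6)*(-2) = -45/ 2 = -22.50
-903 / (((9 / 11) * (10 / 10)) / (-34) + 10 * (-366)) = 112574 / 456283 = 0.25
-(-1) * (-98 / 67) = -1.46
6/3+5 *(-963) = -4813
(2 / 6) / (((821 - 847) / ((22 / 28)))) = -11 / 1092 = -0.01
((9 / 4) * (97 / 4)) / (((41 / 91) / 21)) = 1668303 / 656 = 2543.14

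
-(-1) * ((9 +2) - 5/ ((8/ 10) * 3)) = 107/ 12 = 8.92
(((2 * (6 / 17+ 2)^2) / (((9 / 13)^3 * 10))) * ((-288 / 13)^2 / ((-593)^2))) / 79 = 4259840 / 72256484871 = 0.00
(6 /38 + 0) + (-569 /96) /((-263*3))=238043 /1439136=0.17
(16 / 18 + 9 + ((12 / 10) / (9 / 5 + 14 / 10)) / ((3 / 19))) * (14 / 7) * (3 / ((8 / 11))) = 101.18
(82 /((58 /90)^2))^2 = 27572602500 /707281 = 38983.94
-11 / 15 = -0.73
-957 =-957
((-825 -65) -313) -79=-1282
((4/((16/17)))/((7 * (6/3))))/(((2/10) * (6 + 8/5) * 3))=425/6384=0.07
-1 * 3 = -3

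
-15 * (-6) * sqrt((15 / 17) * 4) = 180 * sqrt(255) / 17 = 169.08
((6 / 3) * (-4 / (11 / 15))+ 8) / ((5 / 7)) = -224 / 55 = -4.07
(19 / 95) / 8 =1 / 40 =0.02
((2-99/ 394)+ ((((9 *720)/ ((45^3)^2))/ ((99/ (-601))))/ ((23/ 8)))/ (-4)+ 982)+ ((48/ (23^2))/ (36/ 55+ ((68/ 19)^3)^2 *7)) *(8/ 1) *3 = 3960636052598084744439808339651/ 4026064105903604604516393750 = 983.75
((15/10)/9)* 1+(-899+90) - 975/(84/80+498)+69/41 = -220734931/272814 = -809.10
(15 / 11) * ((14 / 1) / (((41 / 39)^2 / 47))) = 15012270 / 18491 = 811.87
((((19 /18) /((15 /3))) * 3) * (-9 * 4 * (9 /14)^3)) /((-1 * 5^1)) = 41553 /34300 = 1.21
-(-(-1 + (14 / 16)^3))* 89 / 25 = -15041 / 12800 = -1.18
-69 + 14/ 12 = -407/ 6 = -67.83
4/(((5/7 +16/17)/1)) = 476/197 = 2.42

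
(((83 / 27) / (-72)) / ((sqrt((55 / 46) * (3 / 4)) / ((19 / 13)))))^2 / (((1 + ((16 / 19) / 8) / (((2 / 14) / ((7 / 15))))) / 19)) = 20648971487 / 336341686824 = 0.06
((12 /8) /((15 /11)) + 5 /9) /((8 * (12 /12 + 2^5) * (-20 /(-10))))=149 /47520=0.00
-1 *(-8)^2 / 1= -64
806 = 806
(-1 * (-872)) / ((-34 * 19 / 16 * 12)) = -1744 / 969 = -1.80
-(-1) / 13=1 / 13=0.08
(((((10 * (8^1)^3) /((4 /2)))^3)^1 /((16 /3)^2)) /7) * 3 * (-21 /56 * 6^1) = -3981312000 /7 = -568758857.14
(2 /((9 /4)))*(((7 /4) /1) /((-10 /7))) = -49 /45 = -1.09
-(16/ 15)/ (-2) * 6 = 16/ 5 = 3.20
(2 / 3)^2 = 4 / 9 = 0.44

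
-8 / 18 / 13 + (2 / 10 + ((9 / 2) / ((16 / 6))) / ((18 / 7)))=15389 / 18720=0.82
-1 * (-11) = 11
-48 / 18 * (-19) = 152 / 3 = 50.67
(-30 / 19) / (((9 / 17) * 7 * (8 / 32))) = -680 / 399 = -1.70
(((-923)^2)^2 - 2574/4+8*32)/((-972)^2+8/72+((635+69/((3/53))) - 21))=13064094371763/17039108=766712.34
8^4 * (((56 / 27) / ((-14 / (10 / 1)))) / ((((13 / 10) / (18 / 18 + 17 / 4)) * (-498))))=1433600 / 29133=49.21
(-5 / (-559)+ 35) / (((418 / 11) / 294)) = 151410 / 559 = 270.86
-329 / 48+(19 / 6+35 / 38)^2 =512317 / 51984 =9.86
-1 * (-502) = 502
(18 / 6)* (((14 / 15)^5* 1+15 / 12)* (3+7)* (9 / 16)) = 5948171 / 180000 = 33.05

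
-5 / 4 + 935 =3735 / 4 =933.75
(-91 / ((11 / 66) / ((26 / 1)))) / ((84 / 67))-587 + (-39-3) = -11952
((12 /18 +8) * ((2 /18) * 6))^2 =2704 /81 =33.38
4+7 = 11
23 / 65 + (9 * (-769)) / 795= -28772 / 3445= -8.35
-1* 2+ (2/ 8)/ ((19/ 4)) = -37/ 19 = -1.95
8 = 8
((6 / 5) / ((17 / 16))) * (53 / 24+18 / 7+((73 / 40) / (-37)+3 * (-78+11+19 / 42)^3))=-998547.67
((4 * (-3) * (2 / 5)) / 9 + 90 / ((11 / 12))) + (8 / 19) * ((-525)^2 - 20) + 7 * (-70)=362568578 / 3135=115651.86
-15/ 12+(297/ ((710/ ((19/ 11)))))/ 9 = -1661/ 1420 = -1.17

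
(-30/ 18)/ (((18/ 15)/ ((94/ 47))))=-25/ 9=-2.78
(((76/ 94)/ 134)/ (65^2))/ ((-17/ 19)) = -0.00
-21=-21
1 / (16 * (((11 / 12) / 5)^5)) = 48600000 / 161051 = 301.77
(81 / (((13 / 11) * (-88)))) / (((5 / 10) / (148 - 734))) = 23733 / 26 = 912.81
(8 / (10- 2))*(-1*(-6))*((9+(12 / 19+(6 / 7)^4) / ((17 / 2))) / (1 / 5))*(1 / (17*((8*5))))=21259737 / 52735564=0.40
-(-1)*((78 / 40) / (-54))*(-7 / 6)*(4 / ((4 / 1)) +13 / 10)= 2093 / 21600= 0.10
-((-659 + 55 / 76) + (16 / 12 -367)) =1023.94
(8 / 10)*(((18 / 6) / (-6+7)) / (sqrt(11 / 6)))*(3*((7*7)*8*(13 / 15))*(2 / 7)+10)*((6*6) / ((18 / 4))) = 144576*sqrt(66) / 275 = 4271.06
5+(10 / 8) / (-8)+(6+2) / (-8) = 123 / 32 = 3.84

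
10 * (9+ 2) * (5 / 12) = 45.83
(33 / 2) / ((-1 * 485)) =-0.03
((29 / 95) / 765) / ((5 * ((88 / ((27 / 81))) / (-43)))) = -1247 / 95931000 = -0.00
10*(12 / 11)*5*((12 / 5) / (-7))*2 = -2880 / 77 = -37.40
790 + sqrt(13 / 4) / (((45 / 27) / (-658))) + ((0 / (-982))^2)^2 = 790 - 987 * sqrt(13) / 5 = 78.26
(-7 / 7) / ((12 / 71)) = -71 / 12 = -5.92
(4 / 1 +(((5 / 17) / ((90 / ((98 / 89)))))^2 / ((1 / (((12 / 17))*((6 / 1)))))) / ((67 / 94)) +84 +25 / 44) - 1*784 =-718044359705693 / 1032515942436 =-695.43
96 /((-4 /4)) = -96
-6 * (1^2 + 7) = -48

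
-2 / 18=-1 / 9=-0.11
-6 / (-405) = 2 / 135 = 0.01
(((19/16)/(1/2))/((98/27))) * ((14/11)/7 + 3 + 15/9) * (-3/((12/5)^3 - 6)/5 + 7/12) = 282435/175714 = 1.61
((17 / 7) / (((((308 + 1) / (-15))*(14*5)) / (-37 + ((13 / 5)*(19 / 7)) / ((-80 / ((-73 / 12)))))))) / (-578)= -1225169 / 11531385600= -0.00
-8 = -8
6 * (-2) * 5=-60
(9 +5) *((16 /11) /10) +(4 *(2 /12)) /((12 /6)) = 391 /165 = 2.37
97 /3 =32.33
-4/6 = -2/3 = -0.67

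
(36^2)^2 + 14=1679630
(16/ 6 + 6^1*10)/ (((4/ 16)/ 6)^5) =498991104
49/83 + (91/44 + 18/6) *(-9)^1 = -164425/3652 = -45.02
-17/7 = -2.43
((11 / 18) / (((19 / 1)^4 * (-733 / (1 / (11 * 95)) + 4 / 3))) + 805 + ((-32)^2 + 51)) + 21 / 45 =5631457451298713 / 2994712722710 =1880.47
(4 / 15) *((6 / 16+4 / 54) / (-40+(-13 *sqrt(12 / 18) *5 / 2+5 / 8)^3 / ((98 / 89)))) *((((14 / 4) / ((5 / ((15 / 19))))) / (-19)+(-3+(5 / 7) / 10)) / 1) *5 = 30227873125366784 / 4234362920812060654755+325697945444085760 *sqrt(6) / 7621853257461709178559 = 0.00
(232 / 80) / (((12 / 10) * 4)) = 29 / 48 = 0.60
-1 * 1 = -1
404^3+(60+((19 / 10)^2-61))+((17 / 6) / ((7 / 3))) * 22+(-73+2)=46157455627 / 700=65939222.32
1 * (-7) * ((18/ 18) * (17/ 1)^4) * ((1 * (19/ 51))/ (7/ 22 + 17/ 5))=-71877190/ 1227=-58579.62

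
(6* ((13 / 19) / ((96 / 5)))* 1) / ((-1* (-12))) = 65 / 3648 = 0.02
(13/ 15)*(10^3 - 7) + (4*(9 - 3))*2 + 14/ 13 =59129/ 65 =909.68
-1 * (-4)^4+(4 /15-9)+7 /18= -23791 /90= -264.34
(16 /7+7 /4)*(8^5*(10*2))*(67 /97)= 1240432640 /679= 1826852.19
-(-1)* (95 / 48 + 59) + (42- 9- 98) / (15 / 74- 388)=84226999 / 1377456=61.15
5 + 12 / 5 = 37 / 5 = 7.40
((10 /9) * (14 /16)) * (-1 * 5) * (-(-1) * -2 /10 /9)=35 /324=0.11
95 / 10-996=-1973 / 2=-986.50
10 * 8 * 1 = 80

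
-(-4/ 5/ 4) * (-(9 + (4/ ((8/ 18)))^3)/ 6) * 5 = -123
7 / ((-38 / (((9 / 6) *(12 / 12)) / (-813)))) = 7 / 20596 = 0.00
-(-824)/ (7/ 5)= 4120/ 7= 588.57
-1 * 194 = -194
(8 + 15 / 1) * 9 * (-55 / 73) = -11385 / 73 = -155.96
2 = 2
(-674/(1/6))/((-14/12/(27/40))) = 2339.74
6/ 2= 3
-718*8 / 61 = -5744 / 61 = -94.16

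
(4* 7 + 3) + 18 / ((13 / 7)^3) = 33.81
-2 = -2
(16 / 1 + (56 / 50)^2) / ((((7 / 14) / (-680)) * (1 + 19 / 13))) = -1191632 / 125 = -9533.06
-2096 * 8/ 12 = -4192/ 3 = -1397.33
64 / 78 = 32 / 39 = 0.82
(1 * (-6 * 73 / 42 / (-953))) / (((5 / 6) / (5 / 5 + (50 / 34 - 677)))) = -5022546 / 567035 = -8.86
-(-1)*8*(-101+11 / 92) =-807.04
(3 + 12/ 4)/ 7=6/ 7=0.86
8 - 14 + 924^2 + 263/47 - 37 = 40125714/47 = 853738.60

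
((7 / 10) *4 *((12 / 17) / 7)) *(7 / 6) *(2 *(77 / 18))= 2156 / 765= 2.82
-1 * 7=-7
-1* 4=-4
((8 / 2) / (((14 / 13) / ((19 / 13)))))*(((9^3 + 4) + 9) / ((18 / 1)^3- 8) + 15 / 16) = 8417 / 1456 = 5.78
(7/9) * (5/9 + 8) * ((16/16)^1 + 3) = 26.62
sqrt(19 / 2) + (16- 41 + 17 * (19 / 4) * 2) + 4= sqrt(38) / 2 + 281 / 2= 143.58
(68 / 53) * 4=272 / 53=5.13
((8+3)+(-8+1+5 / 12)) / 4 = 1.10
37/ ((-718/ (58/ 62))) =-0.05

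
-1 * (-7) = 7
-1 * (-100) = 100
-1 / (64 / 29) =-29 / 64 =-0.45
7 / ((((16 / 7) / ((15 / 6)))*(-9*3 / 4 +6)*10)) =-1.02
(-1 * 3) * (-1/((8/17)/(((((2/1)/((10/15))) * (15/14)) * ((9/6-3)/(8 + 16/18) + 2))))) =134487/3584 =37.52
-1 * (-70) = 70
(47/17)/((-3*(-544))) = 47/27744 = 0.00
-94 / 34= -47 / 17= -2.76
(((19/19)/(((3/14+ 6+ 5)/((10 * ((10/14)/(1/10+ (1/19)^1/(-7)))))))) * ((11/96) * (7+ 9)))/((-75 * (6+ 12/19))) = -39710/1564191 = -0.03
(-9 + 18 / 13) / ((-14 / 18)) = 891 / 91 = 9.79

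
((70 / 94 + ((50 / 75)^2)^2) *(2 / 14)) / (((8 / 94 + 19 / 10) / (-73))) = -2618510 / 529011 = -4.95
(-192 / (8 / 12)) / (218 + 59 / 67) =-19296 / 14665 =-1.32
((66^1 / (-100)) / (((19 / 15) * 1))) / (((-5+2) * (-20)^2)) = 33 / 76000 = 0.00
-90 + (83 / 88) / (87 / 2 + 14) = -455317 / 5060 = -89.98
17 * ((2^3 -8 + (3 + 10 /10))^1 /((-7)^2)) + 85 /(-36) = -0.97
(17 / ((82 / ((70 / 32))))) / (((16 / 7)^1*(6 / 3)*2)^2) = 29155 / 5373952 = 0.01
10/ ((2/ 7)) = 35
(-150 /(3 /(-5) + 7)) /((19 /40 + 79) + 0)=-1875 /6358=-0.29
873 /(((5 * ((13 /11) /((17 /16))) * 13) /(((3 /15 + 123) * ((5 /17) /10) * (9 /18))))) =739431 /33800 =21.88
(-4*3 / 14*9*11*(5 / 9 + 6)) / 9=-61.81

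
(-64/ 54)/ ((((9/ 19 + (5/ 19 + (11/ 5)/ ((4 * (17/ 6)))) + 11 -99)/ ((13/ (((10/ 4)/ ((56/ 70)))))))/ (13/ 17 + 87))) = 4.97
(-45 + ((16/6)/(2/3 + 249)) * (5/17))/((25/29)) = -3323081/63665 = -52.20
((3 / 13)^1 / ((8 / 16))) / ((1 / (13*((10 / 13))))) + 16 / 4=112 / 13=8.62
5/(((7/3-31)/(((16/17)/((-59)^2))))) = -120/2544611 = -0.00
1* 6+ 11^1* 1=17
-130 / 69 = -1.88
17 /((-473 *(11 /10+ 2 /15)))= -510 /17501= -0.03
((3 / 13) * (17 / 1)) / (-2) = -51 / 26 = -1.96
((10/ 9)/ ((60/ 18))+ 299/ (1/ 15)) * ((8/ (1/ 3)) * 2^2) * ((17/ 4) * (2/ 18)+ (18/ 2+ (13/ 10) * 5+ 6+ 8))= 116152192/ 9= 12905799.11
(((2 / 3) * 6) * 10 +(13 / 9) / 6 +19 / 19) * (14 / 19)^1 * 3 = 15589 / 171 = 91.16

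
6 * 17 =102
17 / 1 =17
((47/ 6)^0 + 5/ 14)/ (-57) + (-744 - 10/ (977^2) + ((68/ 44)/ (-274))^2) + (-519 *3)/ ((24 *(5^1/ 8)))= -771916848444358501/ 910468494986820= -847.82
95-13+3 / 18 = 493 / 6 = 82.17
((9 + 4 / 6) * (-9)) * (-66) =5742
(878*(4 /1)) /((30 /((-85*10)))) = -298520 /3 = -99506.67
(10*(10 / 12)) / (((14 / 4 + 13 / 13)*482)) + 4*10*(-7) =-280.00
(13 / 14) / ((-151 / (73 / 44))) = -0.01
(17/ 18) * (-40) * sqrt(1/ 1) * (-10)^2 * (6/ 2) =-34000/ 3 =-11333.33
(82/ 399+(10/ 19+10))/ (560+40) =2141/ 119700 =0.02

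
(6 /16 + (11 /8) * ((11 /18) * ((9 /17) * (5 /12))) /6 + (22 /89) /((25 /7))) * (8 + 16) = 11.40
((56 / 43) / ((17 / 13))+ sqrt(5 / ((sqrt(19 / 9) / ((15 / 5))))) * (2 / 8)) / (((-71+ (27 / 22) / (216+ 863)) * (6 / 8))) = -69125056 / 3696018603 - 23738 * 19^(3 / 4) * sqrt(5) / 32022049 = -0.03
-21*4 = -84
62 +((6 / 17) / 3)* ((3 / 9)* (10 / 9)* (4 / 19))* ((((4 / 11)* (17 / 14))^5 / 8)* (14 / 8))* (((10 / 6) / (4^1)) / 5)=36896563197938 / 595105831089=62.00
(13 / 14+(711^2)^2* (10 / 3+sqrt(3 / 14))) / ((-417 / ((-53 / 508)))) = 4514742838791* sqrt(42) / 988568+632063997431429 / 2965704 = 242721670.94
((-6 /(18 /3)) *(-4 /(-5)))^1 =-4 /5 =-0.80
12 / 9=4 / 3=1.33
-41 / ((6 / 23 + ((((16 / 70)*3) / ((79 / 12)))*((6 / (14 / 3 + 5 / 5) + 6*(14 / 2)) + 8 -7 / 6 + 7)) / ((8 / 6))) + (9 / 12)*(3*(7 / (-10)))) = -50657960 / 3867609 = -13.10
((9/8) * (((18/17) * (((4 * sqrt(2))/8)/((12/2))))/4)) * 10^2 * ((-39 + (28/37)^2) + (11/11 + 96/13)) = -105.44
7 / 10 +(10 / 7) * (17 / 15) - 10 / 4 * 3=-544 / 105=-5.18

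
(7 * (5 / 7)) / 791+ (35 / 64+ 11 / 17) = 1032949 / 860608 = 1.20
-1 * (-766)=766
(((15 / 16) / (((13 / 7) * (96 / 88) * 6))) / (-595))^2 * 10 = 605 / 3600949248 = 0.00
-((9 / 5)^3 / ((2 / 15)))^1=-2187 / 50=-43.74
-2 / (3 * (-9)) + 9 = 245 / 27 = 9.07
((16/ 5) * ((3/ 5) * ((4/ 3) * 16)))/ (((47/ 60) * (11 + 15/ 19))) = 7296/ 1645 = 4.44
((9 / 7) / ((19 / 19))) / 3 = 3 / 7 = 0.43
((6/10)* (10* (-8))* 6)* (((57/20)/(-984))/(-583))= -171/119515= -0.00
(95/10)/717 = 19/1434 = 0.01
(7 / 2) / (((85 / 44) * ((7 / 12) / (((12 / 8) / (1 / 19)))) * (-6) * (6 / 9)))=-1881 / 85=-22.13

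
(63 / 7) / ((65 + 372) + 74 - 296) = 9 / 215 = 0.04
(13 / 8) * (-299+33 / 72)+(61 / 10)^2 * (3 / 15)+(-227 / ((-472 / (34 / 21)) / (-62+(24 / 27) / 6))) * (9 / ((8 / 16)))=-39982656563 / 29736000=-1344.59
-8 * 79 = -632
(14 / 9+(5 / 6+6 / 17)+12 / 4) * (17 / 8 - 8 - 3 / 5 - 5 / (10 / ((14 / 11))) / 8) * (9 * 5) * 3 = -3800391 / 748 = -5080.74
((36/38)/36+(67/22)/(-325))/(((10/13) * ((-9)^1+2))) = -1151/365750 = -0.00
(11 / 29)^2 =121 / 841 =0.14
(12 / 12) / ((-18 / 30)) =-5 / 3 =-1.67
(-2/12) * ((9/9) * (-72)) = 12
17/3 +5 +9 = 59/3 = 19.67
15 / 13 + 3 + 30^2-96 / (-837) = 904.27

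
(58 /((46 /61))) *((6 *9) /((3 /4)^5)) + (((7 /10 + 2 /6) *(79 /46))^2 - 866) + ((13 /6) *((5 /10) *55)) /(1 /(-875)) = -7511012211 /211600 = -35496.28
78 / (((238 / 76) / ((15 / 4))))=11115 / 119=93.40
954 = 954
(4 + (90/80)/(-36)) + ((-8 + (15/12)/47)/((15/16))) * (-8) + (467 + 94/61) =743882531/1376160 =540.55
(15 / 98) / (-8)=-15 / 784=-0.02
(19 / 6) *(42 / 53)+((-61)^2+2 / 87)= 17169208 / 4611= 3723.53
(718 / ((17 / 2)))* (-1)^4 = 1436 / 17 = 84.47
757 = 757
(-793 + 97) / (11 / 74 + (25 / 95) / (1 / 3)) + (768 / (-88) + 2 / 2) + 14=-10673325 / 14509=-735.63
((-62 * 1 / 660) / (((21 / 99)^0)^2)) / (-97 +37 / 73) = 2263 / 2324520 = 0.00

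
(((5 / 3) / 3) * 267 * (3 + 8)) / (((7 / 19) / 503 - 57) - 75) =-46781515 / 3784551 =-12.36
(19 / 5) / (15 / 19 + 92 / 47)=16967 / 12265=1.38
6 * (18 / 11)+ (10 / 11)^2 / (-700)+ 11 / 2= 25947 / 1694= 15.32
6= 6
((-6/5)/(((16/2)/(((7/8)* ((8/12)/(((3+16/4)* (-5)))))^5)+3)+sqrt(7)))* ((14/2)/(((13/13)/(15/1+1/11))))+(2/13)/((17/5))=3486* sqrt(7)/1064204696573568000055+10642051758277322489332/235189237942758528012155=0.05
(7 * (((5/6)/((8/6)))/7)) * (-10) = -25/4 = -6.25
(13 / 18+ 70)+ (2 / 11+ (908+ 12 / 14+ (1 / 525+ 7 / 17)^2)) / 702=72.02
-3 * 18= -54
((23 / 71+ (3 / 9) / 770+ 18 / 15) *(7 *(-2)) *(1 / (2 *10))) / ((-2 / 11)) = 250013 / 42600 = 5.87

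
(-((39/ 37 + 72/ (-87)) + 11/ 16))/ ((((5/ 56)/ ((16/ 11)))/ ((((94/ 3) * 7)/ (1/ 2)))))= -1156363936/ 177045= -6531.47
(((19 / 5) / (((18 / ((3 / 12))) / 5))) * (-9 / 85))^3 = -6859 / 314432000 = -0.00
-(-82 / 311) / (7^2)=82 / 15239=0.01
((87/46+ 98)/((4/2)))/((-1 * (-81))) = 4595/7452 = 0.62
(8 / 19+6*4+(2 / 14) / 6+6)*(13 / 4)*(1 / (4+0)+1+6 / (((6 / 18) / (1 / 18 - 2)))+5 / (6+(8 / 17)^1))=-458276585 / 140448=-3262.96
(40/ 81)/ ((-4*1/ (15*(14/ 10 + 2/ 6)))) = -260/ 81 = -3.21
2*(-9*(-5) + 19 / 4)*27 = 5373 / 2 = 2686.50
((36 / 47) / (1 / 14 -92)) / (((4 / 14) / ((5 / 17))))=-980 / 114257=-0.01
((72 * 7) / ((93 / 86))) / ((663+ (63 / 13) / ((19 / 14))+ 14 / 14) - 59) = 0.77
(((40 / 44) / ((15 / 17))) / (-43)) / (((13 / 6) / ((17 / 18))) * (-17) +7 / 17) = 289 / 465432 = 0.00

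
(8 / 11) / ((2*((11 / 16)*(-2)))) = -32 / 121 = -0.26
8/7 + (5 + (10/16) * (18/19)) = 3583/532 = 6.73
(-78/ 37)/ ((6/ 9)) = -117/ 37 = -3.16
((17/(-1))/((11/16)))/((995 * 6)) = -136/32835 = -0.00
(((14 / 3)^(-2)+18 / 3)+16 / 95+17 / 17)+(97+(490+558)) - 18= 21119071 / 18620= 1134.21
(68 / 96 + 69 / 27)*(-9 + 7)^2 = 13.06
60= 60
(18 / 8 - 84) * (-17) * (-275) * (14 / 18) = -3567025 / 12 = -297252.08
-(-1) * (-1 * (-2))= 2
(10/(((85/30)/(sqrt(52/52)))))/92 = 15/391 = 0.04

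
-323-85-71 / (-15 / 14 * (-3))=-19354 / 45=-430.09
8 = 8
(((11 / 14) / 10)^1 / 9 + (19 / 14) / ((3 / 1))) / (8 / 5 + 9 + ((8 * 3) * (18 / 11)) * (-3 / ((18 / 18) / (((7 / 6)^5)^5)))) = -556345442629582848 / 6692553856096484213987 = -0.00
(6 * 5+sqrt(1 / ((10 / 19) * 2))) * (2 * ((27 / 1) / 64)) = 27 * sqrt(95) / 320+405 / 16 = 26.13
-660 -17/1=-677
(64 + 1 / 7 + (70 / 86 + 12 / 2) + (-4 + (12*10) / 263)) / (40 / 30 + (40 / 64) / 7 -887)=-128078928 / 1682519093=-0.08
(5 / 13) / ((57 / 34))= 170 / 741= 0.23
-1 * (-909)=909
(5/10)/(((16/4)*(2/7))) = 7/16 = 0.44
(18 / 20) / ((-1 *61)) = -9 / 610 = -0.01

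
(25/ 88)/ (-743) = -25/ 65384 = -0.00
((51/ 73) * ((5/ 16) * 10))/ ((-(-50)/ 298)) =7599/ 584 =13.01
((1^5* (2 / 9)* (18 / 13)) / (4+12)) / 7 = 1 / 364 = 0.00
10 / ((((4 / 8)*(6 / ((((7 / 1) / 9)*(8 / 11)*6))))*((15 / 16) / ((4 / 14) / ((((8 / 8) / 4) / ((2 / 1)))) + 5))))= 8704 / 99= 87.92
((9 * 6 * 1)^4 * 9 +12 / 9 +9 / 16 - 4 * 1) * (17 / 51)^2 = 3673320091 / 432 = 8503055.77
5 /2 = 2.50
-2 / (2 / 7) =-7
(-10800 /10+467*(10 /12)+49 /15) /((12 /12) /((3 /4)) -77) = 20627 /2270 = 9.09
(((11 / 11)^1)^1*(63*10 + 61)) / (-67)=-691 / 67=-10.31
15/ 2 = 7.50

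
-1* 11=-11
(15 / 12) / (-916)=-5 / 3664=-0.00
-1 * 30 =-30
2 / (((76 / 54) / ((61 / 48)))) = 549 / 304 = 1.81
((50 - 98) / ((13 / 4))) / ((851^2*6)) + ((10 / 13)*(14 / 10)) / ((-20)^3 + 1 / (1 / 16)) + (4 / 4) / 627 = 34324521419 / 23564625705192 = 0.00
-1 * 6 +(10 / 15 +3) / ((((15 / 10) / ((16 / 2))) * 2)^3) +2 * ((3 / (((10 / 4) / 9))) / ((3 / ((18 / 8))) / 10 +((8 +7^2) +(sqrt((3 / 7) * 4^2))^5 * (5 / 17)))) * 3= 11309864354102794 / 172862930665287 - 559648051200 * sqrt(21) / 2134110255127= 64.23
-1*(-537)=537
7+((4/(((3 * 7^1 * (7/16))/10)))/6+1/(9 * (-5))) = 5662/735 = 7.70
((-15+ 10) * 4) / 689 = -20 / 689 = -0.03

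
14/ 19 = 0.74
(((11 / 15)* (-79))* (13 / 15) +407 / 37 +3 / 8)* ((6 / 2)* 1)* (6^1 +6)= -69901 / 50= -1398.02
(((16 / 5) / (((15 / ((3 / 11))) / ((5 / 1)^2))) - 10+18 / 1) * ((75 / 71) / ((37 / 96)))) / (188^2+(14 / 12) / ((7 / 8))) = 561600 / 766030573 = 0.00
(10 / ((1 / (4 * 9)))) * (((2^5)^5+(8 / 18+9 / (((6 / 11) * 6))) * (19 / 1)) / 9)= 12079617370 / 9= 1342179707.78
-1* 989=-989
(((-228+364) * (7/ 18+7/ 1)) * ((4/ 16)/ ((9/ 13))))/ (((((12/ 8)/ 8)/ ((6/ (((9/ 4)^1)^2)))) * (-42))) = -1074944/ 19683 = -54.61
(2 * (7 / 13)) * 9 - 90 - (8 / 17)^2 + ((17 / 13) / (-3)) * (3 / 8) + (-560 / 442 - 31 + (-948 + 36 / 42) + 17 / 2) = -221248739 / 210392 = -1051.60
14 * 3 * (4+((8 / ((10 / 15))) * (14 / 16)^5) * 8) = 1144857 / 512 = 2236.05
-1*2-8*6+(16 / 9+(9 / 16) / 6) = -13861 / 288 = -48.13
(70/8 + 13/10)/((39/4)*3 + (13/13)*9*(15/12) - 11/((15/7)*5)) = 3015/11842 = 0.25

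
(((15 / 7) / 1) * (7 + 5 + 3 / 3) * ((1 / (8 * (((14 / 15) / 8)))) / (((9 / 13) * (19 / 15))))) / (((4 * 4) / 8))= 63375 / 3724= 17.02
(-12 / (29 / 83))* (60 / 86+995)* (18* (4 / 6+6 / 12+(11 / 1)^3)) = -1022554241460 / 1247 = -820011420.58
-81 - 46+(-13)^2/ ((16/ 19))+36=109.69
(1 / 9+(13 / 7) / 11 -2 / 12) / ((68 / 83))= 13031 / 94248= 0.14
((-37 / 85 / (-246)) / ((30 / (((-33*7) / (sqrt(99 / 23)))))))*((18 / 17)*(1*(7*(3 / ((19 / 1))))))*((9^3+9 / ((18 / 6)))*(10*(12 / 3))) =-15925392*sqrt(253) / 1125655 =-225.03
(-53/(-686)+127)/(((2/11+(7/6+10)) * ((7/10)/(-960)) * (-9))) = 3068560000/1798349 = 1706.32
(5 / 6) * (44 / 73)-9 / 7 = -1201 / 1533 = -0.78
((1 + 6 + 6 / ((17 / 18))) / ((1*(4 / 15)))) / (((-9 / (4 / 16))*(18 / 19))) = -21565 / 14688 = -1.47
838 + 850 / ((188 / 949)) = 482097 / 94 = 5128.69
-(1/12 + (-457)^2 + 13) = -2506345/12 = -208862.08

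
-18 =-18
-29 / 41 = -0.71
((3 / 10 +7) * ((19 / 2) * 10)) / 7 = 1387 / 14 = 99.07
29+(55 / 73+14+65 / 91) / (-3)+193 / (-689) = 24889148 / 1056237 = 23.56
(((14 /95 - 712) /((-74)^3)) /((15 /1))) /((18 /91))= 341887 /577444200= 0.00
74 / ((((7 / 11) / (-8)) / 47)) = -306064 / 7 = -43723.43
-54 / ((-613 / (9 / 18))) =27 / 613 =0.04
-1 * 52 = -52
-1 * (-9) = 9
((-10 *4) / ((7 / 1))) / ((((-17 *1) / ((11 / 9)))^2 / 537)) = -866360 / 54621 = -15.86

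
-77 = -77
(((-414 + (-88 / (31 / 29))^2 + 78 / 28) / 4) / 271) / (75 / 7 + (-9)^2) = 85645379 / 1337573616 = 0.06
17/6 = 2.83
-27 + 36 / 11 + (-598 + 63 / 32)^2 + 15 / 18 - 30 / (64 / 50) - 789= 354417.92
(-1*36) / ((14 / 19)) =-342 / 7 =-48.86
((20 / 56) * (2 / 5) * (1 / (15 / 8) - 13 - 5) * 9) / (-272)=393 / 4760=0.08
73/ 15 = 4.87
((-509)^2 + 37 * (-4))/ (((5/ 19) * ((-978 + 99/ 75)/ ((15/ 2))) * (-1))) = 40997725/ 5426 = 7555.79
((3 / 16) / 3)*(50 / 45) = 5 / 72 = 0.07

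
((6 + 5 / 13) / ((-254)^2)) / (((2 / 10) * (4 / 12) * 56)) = 1245 / 46967648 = 0.00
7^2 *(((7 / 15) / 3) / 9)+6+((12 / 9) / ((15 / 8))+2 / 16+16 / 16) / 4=18937 / 2592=7.31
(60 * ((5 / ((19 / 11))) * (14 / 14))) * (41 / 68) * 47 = 1589775 / 323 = 4921.90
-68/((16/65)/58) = -32045/2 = -16022.50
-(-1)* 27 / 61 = 27 / 61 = 0.44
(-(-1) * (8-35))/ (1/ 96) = -2592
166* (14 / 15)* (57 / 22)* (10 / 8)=11039 / 22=501.77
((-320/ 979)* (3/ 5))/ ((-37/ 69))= 13248/ 36223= 0.37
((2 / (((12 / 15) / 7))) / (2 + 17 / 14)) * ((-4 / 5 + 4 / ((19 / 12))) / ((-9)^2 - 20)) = 8036 / 52155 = 0.15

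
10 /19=0.53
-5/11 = -0.45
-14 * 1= -14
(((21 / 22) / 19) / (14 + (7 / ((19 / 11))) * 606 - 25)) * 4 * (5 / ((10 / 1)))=21 / 510983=0.00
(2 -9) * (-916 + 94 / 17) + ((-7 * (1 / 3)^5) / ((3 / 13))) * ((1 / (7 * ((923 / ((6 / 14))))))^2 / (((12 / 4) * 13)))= 7693371034724449 / 1207126313757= 6373.29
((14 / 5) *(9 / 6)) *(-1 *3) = -63 / 5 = -12.60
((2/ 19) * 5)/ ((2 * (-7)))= -5/ 133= -0.04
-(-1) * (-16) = -16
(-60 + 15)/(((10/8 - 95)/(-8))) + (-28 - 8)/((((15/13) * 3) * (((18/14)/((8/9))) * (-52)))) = -7496/2025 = -3.70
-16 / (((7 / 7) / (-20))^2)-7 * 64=-6848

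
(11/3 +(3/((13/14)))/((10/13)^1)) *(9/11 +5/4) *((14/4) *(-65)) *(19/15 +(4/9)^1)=-3420053/540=-6333.43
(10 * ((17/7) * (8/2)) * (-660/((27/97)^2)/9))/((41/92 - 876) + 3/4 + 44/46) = 64748974400/615375873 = 105.22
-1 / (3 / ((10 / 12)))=-5 / 18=-0.28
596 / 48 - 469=-5479 / 12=-456.58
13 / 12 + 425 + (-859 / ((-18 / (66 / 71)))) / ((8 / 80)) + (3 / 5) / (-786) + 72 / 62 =15065736769 / 17299860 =870.86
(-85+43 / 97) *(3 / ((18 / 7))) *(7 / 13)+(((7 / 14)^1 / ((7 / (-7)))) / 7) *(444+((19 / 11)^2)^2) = -3155909981 / 36924602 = -85.47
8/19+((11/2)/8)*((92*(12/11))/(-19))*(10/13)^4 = -0.85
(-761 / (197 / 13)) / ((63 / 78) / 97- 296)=24950146 / 147058727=0.17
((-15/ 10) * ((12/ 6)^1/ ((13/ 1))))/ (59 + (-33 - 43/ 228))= -684/ 76505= -0.01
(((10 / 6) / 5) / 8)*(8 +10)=3 / 4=0.75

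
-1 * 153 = -153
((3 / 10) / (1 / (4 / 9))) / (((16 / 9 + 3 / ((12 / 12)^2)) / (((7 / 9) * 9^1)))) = 42 / 215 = 0.20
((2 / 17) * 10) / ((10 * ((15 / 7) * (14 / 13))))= 13 / 255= 0.05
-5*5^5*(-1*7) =109375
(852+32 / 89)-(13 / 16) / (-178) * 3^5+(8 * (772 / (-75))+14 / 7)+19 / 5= 776.92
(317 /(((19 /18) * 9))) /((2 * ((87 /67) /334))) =7093826 /1653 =4291.49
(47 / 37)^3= 103823 / 50653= 2.05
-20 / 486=-10 / 243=-0.04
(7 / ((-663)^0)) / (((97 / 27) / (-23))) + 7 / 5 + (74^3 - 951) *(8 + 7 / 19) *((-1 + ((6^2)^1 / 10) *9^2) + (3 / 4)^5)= 488663665025323 / 496640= 983939402.84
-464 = -464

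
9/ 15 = 3/ 5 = 0.60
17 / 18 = 0.94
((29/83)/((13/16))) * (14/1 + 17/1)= 14384/1079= 13.33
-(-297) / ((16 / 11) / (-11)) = -35937 / 16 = -2246.06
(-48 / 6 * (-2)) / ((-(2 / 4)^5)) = -512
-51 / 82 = -0.62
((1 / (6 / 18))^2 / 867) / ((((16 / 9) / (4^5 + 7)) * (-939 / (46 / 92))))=-9279 / 2894624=-0.00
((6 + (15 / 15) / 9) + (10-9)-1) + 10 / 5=73 / 9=8.11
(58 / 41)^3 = 195112 / 68921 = 2.83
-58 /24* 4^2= -116 /3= -38.67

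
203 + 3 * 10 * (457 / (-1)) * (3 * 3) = -123187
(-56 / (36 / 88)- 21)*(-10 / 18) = 7105 / 81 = 87.72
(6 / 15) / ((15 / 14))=28 / 75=0.37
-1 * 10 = -10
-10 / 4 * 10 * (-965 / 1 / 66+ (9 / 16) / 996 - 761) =3399079925 / 175296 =19390.52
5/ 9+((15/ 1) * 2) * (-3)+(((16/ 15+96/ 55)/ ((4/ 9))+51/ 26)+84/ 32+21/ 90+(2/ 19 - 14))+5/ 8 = -8956355/ 97812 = -91.57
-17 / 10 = -1.70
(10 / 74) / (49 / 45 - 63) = -225 / 103082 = -0.00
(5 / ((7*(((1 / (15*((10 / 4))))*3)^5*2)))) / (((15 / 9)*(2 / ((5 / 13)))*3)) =48828125 / 11648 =4191.98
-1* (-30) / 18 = 5 / 3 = 1.67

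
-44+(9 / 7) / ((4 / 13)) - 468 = -14219 / 28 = -507.82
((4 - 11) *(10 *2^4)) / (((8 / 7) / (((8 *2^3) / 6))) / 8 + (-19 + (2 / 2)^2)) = 250880 / 4029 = 62.27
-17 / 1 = -17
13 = 13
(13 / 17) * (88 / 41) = 1144 / 697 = 1.64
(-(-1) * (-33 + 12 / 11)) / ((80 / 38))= -6669 / 440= -15.16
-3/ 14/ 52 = -0.00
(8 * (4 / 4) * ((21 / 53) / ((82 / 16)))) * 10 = 13440 / 2173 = 6.18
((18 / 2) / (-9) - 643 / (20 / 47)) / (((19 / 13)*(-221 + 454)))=-393133 / 88540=-4.44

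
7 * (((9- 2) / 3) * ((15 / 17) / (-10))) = -49 / 34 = -1.44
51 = 51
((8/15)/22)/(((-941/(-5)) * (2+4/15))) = 10/175967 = 0.00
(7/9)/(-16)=-7/144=-0.05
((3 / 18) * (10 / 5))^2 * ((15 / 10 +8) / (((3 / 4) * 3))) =38 / 81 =0.47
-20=-20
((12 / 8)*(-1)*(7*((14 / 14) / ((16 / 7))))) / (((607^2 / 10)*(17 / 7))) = -5145 / 100218128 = -0.00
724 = 724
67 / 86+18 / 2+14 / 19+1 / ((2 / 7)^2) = 74399 / 3268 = 22.77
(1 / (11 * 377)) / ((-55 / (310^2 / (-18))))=9610 / 410553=0.02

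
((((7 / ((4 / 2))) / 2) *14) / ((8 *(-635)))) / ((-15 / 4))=49 / 38100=0.00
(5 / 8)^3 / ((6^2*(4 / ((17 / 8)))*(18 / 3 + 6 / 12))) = 2125 / 3833856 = 0.00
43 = 43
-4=-4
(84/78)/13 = 14/169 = 0.08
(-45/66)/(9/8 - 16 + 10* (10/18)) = 540/7381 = 0.07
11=11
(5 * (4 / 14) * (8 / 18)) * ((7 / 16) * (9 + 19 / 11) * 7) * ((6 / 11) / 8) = 2065 / 1452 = 1.42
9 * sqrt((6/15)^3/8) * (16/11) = 144 * sqrt(5)/275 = 1.17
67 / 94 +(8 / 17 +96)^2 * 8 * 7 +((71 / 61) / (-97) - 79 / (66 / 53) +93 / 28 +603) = 38743589830422523 / 74262444564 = 521711.75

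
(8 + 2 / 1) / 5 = 2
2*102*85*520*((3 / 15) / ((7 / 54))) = 97381440 / 7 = 13911634.29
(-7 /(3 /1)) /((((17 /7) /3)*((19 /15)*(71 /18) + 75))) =-13230 /367183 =-0.04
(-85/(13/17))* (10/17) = -850/13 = -65.38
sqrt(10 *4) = 2 *sqrt(10) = 6.32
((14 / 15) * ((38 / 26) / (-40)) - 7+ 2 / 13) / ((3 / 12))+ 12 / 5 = -24493 / 975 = -25.12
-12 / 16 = -3 / 4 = -0.75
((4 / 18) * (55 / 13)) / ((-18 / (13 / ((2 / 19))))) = -6.45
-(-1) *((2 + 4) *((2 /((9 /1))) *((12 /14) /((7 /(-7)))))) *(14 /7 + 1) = -24 /7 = -3.43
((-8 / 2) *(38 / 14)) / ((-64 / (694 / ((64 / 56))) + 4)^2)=-16014397 / 22372900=-0.72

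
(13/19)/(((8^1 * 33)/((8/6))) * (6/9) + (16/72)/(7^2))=441/85082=0.01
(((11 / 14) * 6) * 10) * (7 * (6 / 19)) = 1980 / 19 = 104.21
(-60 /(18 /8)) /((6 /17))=-680 /9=-75.56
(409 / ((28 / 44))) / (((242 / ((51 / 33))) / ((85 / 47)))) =591005 / 79618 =7.42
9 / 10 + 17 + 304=3219 / 10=321.90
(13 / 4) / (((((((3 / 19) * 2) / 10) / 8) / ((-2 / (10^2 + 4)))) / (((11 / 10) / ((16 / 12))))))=-13.06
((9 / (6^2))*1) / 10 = 0.02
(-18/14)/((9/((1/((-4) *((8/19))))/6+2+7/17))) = -7549/22848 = -0.33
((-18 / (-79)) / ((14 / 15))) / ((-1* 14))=-135 / 7742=-0.02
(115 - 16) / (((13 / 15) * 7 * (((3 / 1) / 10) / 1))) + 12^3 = 162198 / 91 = 1782.40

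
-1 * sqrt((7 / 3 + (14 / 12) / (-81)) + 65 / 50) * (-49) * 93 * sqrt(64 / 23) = 12152 * sqrt(1516965) / 1035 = 14460.90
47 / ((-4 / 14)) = -329 / 2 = -164.50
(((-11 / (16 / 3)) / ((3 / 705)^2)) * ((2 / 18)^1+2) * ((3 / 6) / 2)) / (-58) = 1036.46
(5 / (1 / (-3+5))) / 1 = 10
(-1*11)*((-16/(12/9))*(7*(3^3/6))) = 4158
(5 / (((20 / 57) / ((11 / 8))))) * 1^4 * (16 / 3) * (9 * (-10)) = -9405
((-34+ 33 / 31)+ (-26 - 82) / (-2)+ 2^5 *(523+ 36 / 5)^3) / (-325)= -18481654929017 / 1259375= -14675259.50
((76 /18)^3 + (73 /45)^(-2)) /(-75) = -293889113 /291363075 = -1.01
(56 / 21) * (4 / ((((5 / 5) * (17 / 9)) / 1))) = 96 / 17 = 5.65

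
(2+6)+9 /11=97 /11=8.82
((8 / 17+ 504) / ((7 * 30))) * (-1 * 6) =-8576 / 595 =-14.41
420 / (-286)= -210 / 143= -1.47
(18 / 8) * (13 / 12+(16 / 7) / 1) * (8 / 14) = 849 / 196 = 4.33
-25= -25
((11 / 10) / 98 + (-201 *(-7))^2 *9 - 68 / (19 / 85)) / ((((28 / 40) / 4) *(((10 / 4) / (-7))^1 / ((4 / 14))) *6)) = -1326975660916 / 97755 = -13574504.23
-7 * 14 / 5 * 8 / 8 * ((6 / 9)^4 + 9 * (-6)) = 427084 / 405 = 1054.53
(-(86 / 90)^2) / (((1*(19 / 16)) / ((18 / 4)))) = -14792 / 4275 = -3.46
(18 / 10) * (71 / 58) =639 / 290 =2.20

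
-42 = -42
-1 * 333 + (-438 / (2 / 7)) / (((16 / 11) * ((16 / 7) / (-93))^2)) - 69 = -7148202855 / 4096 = -1745166.71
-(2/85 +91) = -7737/85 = -91.02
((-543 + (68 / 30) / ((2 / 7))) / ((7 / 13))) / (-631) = 104338 / 66255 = 1.57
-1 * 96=-96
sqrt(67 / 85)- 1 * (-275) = sqrt(5695) / 85 + 275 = 275.89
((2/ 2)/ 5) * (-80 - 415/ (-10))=-7.70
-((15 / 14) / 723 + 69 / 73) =-233171 / 246302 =-0.95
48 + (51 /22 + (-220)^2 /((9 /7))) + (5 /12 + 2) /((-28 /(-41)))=417998765 /11088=37698.30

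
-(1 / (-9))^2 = -1 / 81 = -0.01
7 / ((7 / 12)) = 12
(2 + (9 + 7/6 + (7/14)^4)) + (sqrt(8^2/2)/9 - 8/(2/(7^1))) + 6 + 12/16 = -433/48 + 4 *sqrt(2)/9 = -8.39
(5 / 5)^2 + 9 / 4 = 13 / 4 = 3.25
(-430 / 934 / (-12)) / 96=0.00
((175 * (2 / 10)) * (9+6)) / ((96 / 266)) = 23275 / 16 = 1454.69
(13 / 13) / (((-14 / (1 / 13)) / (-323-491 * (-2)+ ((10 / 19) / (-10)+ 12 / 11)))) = -68974 / 19019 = -3.63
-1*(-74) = 74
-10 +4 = -6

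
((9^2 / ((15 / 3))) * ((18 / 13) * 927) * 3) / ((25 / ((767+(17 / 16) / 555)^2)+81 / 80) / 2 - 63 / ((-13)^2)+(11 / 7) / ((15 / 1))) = 1643198257211271609506112 / 6275979613223999533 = 261823.39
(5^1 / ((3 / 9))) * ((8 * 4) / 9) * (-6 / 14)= -160 / 7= -22.86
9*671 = 6039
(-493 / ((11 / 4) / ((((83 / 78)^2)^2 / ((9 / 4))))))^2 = 547417374729161776009 / 52455042761974281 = 10435.93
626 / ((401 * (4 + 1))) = 626 / 2005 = 0.31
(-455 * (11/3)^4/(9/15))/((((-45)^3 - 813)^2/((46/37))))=-904475/44862626466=-0.00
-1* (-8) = 8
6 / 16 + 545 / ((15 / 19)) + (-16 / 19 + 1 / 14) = 2202281 / 3192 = 689.94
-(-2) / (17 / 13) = 26 / 17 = 1.53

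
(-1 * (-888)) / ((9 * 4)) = 74 / 3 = 24.67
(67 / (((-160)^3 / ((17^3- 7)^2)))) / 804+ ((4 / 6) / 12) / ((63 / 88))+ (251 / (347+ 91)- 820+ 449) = -62871133864573 / 169537536000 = -370.84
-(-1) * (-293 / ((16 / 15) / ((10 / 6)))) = -7325 / 16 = -457.81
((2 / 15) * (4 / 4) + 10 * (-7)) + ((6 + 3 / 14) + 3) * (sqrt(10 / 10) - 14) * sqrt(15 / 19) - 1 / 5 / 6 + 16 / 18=-1677 * sqrt(285) / 266 - 6211 / 90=-175.44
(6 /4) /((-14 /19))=-57 /28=-2.04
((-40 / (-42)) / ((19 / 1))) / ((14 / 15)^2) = 375 / 6517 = 0.06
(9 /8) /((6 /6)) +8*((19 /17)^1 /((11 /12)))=16275 /1496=10.88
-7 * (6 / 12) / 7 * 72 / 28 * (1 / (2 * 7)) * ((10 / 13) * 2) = -90 / 637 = -0.14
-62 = -62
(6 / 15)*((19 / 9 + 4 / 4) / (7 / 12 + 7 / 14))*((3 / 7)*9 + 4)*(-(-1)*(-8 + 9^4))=2306656 / 39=59145.03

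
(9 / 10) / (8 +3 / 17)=153 / 1390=0.11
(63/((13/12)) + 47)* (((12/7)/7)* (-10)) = -164040/637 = -257.52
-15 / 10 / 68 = -3 / 136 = -0.02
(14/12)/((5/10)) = 7/3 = 2.33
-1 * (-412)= 412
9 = 9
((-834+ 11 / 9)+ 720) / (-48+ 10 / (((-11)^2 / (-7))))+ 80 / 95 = 3179917 / 1005138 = 3.16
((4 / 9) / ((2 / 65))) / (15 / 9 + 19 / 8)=3.57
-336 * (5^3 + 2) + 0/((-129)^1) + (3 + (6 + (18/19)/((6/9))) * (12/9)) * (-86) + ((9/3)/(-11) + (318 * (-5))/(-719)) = -6578715415/150271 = -43779.01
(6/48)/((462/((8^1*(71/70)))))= 71/32340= 0.00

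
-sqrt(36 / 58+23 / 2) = -sqrt(40774) / 58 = -3.48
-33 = -33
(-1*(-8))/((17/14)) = 112/17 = 6.59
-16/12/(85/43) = -0.67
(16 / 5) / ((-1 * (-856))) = 2 / 535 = 0.00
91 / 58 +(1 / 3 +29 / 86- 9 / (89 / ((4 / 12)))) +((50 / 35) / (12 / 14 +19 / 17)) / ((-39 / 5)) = 143287633 / 67810613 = 2.11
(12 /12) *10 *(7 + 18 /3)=130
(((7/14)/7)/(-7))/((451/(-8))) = 0.00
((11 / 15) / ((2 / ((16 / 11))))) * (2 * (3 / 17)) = 0.19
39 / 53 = 0.74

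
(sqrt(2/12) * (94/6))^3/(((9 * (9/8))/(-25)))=-5191150 * sqrt(6)/19683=-646.02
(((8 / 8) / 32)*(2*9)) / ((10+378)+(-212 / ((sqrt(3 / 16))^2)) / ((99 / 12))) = 891 / 397504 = 0.00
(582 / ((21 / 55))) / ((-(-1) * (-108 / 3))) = -5335 / 126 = -42.34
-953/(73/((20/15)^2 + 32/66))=-213472/7227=-29.54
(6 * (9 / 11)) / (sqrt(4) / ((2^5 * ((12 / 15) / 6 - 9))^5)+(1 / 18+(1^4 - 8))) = -0.71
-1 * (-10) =10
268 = 268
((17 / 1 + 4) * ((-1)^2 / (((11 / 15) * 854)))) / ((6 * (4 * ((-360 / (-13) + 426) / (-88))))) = -65 / 239852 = -0.00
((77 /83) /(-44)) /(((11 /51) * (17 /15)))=-315 /3652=-0.09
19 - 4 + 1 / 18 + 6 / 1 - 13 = 8.06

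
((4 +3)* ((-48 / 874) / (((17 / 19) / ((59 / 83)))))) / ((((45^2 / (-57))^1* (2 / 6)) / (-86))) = -5398736 / 2433975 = -2.22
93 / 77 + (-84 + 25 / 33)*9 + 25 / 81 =-4663189 / 6237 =-747.67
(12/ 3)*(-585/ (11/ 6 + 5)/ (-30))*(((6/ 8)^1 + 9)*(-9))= -41067/ 41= -1001.63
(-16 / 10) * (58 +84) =-1136 / 5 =-227.20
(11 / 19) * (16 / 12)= 44 / 57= 0.77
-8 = -8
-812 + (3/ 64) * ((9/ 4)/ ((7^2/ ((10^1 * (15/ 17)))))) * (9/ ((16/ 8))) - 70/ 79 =-13692920289/ 16846592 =-812.80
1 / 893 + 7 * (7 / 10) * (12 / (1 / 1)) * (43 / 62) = 5644808 / 138415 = 40.78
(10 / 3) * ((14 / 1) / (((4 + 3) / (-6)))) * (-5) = 200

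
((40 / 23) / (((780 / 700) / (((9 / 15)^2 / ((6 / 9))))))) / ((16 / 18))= 567 / 598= 0.95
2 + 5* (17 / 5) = 19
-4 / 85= -0.05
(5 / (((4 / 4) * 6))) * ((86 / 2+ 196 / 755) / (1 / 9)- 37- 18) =126212 / 453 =278.61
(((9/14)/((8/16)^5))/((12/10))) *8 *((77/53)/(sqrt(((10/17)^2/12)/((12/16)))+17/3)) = 33.98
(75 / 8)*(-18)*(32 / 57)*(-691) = 65463.16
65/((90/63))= 91/2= 45.50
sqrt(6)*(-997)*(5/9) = -4985*sqrt(6)/9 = -1356.75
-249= -249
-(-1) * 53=53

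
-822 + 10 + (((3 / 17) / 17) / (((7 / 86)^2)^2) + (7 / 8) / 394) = -1258700386617 / 2187138128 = -575.50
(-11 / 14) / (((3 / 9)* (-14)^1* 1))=33 / 196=0.17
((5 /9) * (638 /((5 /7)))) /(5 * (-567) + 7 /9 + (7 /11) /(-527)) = -3698486 /21124277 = -0.18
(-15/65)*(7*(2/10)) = -21/65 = -0.32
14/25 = 0.56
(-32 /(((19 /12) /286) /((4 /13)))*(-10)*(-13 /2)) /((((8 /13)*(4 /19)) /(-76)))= 67816320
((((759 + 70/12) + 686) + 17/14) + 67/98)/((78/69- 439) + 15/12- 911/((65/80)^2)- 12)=-3320298722/4179358323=-0.79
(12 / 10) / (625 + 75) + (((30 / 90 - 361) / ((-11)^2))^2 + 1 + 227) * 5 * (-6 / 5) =-109249064231 / 76865250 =-1421.31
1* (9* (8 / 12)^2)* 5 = 20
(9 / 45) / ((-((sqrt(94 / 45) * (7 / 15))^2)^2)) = -20503125 / 21215236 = -0.97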